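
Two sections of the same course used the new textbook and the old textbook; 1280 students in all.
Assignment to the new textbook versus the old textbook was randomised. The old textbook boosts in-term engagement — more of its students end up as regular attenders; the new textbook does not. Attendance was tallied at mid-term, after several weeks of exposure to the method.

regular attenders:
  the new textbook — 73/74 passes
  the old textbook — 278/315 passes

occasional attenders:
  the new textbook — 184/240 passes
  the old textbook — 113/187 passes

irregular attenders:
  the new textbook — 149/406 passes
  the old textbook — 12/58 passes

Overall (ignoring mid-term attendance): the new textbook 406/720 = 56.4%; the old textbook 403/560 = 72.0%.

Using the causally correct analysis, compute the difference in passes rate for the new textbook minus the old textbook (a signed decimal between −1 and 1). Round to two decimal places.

Within every mid-term attendance level the new textbook has the higher rate, yet pooled the old textbook does — Simpson's reversal.
The distribution of mid-term attendance is itself part of what the teaching method does — it is an intermediate outcome. Holding it fixed would remove that part of the effect; the total effect is the pooled difference.
The causal difference is the pooled difference: 0.564 − 0.720 = -0.156.

-0.16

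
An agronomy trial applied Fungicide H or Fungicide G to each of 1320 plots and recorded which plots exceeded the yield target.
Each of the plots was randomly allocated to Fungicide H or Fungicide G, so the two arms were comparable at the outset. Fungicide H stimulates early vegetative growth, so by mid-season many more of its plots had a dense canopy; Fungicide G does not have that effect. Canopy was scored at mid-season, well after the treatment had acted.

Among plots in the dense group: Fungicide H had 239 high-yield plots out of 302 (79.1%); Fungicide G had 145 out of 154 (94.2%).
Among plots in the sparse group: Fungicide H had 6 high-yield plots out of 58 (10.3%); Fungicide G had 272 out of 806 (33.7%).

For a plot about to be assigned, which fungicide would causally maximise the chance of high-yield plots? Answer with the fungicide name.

Stratifying would compare fungicides among plots the fungicides themselves sorted into mid-season canopy groups — a form of selection on an intermediate. The unconditioned pooled rates give the total causal effect.
Pooled: Fungicide H 68.1% vs Fungicide G 43.4%; Fungicide H is higher overall.

Fungicide H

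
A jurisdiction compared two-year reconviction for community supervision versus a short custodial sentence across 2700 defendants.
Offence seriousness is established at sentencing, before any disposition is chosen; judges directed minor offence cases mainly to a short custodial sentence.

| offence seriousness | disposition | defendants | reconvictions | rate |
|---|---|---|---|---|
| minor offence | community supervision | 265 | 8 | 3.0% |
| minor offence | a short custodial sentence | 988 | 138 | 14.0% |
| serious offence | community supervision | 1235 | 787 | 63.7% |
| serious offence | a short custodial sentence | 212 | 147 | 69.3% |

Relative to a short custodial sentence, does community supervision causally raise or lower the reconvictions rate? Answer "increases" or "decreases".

decreases

Offence seriousness differs across dispositions for reasons unrelated to any effect of the disposition itself, and it separately predicts the outcome — a classic confounder. We must compare within offence seriousness levels.
Within each level — minor offence: 3.0% vs 14.0%; serious offence: 63.7% vs 69.3% — community supervision is lower every time.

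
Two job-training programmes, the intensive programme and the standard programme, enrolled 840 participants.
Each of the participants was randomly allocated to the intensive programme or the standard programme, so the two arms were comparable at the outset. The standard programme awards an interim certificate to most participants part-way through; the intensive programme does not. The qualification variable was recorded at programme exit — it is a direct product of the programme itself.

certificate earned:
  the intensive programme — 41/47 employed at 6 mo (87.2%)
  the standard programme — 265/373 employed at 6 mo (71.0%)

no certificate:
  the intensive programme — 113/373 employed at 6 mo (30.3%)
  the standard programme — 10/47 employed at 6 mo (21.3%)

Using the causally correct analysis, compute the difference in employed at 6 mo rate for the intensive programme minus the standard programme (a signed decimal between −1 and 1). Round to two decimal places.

Within every qualification attained during the programme level the intensive programme has the higher rate, yet pooled the standard programme does — Simpson's reversal.
Stratifying would compare programmes among participants the programmes themselves sorted into qualification attained during the programme groups — a form of selection on an intermediate. The unconditioned pooled rates give the total causal effect.
The causal difference is the pooled difference: 0.367 − 0.655 = -0.288.

-0.29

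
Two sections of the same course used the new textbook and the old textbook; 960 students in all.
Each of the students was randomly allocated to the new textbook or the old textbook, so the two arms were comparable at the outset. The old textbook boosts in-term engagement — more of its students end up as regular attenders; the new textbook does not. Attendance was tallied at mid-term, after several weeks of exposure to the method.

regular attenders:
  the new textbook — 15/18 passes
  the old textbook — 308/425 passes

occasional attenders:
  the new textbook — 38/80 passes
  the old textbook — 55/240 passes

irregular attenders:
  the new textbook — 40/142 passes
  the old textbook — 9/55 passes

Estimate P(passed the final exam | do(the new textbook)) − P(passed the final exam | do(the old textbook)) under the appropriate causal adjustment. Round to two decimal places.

-0.13

the new textbook is higher inside every mid-term attendance stratum but the old textbook is higher in aggregate. Whether to stratify depends on how mid-term attendance relates to the teaching method.
The distribution of mid-term attendance is itself part of what the teaching method does — it is an intermediate outcome. Holding it fixed would remove that part of the effect; the total effect is the pooled difference.
The causal difference is the pooled difference: 0.388 − 0.517 = -0.129.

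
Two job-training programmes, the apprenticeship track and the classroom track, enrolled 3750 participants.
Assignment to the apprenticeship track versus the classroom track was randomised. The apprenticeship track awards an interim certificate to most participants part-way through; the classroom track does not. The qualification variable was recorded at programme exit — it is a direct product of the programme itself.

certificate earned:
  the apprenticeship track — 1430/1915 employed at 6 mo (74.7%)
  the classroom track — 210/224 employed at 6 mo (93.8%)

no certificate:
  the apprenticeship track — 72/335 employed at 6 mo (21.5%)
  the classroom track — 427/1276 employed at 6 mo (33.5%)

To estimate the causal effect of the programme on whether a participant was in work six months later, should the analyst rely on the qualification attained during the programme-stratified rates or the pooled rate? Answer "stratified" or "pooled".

pooled

The distribution of qualification attained during the programme is itself part of what the programme does — it is an intermediate outcome. Holding it fixed would remove that part of the effect; the total effect is the pooled difference.
Pooled: the apprenticeship track 66.8% vs the classroom track 42.5%; the apprenticeship track is higher overall.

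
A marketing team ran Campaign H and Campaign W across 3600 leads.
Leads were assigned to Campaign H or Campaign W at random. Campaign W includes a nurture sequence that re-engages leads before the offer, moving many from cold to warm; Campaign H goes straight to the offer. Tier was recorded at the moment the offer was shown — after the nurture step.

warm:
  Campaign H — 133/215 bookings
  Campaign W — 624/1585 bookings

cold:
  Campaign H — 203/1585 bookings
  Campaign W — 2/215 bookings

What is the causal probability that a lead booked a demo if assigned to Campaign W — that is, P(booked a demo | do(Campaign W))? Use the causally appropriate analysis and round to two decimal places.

0.35

The distribution of engagement tier is itself part of what the campaign does — it is an intermediate outcome. Holding it fixed would remove that part of the effect; the total effect is the pooled difference.
So P(outcome | do(Campaign W)) is just the pooled rate for Campaign W: 626/1800 = 0.348.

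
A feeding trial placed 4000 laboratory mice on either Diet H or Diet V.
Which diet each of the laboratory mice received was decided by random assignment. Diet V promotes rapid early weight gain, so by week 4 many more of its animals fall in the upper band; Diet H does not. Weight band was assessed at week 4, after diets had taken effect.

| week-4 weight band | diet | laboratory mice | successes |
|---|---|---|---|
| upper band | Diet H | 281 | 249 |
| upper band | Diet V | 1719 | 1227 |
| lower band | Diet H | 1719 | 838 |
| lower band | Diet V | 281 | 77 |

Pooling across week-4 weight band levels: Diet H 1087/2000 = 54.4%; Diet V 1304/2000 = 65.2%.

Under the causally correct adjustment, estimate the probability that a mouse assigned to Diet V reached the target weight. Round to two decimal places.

Week-4 weight band is recorded after the diet and is itself shifted by it — it sits on the causal path from diet to outcome. Conditioning on a mediator would strip out part of the effect we want; the pooled comparison gives the total causal effect.
So P(outcome | do(Diet V)) is just the pooled rate for Diet V: 1304/2000 = 0.652.

0.65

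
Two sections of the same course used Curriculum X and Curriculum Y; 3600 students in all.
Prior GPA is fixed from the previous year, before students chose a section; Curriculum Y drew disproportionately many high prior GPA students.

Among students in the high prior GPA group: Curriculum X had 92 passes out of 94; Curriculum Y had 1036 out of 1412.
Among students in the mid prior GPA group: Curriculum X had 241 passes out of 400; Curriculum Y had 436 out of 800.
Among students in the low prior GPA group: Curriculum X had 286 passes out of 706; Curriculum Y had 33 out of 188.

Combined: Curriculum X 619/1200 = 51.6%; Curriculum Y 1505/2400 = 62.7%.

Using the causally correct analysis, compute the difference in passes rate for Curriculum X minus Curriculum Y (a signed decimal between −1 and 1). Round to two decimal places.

The prior GPA band-specific comparison favours Curriculum X throughout, but the pooled figures favour Curriculum Y. The question is whether to condition on prior GPA band.
Prior GPA band is set before the teaching method has any effect — it is not caused by the teaching method — and it independently drives the outcome. That makes it a confounder, so the causal comparison is within prior GPA band levels.
Adjusting over the population distribution of prior GPA band: 0.418·(0.979−0.734) + 0.333·(0.603−0.545) + 0.248·(0.405−0.176) = +0.179.

+0.18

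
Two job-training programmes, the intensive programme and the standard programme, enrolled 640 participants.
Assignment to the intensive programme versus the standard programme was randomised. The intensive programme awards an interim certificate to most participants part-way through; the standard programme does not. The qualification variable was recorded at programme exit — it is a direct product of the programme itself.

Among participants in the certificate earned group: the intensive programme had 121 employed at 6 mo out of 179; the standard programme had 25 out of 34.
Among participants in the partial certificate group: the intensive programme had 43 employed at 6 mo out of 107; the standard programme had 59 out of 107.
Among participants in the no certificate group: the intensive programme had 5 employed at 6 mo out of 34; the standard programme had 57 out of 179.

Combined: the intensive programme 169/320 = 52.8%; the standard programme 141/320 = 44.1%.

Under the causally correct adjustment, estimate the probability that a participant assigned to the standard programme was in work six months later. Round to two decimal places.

0.44

Because the programme influences qualification attained during the programme, qualification attained during the programme is a post-treatment mediator, not a confounder. Stratifying on it would bias the estimate; the causal effect is the crude pooled difference.
So P(outcome | do(the standard programme)) is just the pooled rate for the standard programme: 141/320 = 0.441.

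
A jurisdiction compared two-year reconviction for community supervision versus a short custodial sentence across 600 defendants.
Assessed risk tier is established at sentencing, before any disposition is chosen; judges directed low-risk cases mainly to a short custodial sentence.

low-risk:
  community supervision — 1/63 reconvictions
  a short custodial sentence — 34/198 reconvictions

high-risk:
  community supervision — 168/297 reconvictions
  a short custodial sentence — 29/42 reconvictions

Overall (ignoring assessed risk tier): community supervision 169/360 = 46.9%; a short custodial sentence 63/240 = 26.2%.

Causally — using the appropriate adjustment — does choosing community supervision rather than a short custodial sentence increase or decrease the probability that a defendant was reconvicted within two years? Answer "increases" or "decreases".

decreases

community supervision is lower inside every assessed risk tier stratum but a short custodial sentence is lower in aggregate. Whether to stratify depends on how assessed risk tier relates to the disposition.
Since assessed risk tier is a pre-existing factor (not a product of the disposition) and it affects the outcome on its own, it is a confounder. The stratified rates, not the pooled rate, identify the causal effect.
Within each level — low-risk: 1.6% vs 17.2%; high-risk: 56.6% vs 69.0% — community supervision is lower every time.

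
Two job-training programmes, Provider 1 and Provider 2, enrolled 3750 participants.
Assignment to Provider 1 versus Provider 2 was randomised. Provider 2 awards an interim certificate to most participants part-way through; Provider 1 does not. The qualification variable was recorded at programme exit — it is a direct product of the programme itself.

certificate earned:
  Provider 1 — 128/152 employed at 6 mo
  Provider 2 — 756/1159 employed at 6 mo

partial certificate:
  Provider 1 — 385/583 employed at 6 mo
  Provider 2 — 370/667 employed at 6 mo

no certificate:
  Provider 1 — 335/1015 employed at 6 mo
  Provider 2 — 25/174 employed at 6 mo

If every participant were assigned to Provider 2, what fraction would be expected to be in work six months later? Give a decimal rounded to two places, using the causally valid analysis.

0.58

Provider 1 is higher inside every qualification attained during the programme stratum but Provider 2 is higher in aggregate. Whether to stratify depends on how qualification attained during the programme relates to the programme.
Because the programme influences qualification attained during the programme, qualification attained during the programme is a post-treatment mediator, not a confounder. Stratifying on it would bias the estimate; the causal effect is the crude pooled difference.
So P(outcome | do(Provider 2)) is just the pooled rate for Provider 2: 1151/2000 = 0.576.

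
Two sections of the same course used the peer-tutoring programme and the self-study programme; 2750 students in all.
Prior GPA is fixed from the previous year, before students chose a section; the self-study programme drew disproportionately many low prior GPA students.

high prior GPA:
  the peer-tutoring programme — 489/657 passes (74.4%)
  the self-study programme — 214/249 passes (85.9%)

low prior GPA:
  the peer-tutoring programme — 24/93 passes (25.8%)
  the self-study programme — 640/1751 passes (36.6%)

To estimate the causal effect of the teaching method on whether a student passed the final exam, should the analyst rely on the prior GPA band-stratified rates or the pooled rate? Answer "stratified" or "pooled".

Prior GPA band satisfies the back-door criterion: it is not a descendant of the teaching method, and it blocks the spurious path from teaching method to outcome. Adjusting for it (i.e., using the within-prior GPA band rates) gives the causal effect.
Within each level — high prior GPA: 74.4% vs 85.9%; low prior GPA: 25.8% vs 36.6% — the self-study programme is higher every time.

stratified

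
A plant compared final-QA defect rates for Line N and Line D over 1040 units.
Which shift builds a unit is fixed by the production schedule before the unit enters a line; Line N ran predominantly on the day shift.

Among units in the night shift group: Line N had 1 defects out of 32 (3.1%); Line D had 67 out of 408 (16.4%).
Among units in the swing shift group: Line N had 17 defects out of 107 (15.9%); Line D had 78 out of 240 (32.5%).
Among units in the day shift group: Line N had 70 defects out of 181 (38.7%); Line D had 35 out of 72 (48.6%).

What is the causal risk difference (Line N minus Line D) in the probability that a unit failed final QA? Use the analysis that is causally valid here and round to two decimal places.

-0.14

The shift-specific comparison favours Line N throughout, but the pooled figures favour Line D. The question is whether to condition on shift.
The imbalance in shift arose from how units were allocated, not from anything the line did; and shift independently affects the outcome. The pooled gap is confounded — condition on shift.
Adjusting over the population distribution of shift: 0.423·(0.031−0.164) + 0.334·(0.159−0.325) + 0.243·(0.387−0.486) = -0.136.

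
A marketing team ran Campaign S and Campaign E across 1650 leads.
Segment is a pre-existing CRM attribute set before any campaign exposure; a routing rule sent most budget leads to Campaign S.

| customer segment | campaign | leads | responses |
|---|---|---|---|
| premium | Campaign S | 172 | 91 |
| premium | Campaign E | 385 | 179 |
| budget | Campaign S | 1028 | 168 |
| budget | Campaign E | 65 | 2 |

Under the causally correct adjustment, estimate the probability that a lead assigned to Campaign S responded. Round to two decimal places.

Here customer segment is a common cause — it drives both which campaign a case falls under and the outcome. The crude comparison mixes populations; the stratum-specific rates are the causally relevant ones.
Standardising Campaign S to the population customer segment mix: 0.338·91/172 + 0.662·168/1028 = 0.287.

0.29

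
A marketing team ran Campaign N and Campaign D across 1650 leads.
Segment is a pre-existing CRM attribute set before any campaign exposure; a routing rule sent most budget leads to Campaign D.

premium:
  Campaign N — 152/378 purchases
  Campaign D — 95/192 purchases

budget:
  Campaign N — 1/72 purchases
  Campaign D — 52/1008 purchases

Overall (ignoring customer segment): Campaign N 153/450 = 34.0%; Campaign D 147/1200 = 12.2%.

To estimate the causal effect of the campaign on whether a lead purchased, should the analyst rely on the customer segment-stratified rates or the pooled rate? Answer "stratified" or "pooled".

stratified

The imbalance in customer segment arose from how leads were allocated, not from anything the campaign did; and customer segment independently affects the outcome. The pooled gap is confounded — condition on customer segment.
Within each level — premium: 40.2% vs 49.5%; budget: 1.4% vs 5.2% — Campaign D is higher every time.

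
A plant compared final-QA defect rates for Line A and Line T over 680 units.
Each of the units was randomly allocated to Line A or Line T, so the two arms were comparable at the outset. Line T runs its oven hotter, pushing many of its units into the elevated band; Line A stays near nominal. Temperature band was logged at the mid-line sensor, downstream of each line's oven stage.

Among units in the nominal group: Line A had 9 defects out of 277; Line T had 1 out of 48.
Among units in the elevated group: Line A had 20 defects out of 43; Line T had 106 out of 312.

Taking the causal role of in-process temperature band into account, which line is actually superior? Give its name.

Stratifying would compare lines among units the lines themselves sorted into in-process temperature band groups — a form of selection on an intermediate. The unconditioned pooled rates give the total causal effect.
Pooled: Line A 9.1% vs Line T 29.7%; Line A is lower overall.

Line A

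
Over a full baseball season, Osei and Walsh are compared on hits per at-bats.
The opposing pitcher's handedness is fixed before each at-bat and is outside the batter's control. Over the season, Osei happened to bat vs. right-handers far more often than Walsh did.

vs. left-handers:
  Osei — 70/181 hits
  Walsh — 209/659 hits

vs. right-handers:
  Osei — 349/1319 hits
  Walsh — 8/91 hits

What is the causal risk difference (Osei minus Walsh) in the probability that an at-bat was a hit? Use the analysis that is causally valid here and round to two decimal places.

Within every pitcher handedness level Osei has the higher rate, yet pooled Walsh does — Simpson's reversal.
Here pitcher handedness is a common cause — it drives both which player a case falls under and the outcome. The crude comparison mixes populations; the stratum-specific rates are the causally relevant ones.
Adjusting over the population distribution of pitcher handedness: 0.373·(0.387−0.317) + 0.627·(0.265−0.088) = +0.137.

+0.14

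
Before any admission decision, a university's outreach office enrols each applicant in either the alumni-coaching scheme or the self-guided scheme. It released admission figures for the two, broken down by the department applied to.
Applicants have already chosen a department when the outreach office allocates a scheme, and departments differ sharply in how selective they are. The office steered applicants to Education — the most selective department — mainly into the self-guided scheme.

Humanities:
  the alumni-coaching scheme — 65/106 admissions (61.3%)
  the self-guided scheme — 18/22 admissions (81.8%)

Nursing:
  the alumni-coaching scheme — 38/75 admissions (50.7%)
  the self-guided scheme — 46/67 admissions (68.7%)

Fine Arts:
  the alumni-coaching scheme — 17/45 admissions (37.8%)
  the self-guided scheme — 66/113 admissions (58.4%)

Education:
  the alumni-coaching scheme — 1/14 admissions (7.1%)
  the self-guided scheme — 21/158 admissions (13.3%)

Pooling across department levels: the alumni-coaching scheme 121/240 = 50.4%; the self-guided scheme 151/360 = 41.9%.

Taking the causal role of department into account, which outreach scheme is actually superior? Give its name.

The imbalance in department arose from how applicants were allocated, not from anything the outreach scheme did; and department independently affects the outcome. The pooled gap is confounded — condition on department.
Within each level — Humanities: 61.3% vs 81.8%; Nursing: 50.7% vs 68.7%; Fine Arts: 37.8% vs 58.4%; Education: 7.1% vs 13.3% — the self-guided scheme is higher every time.

the self-guided scheme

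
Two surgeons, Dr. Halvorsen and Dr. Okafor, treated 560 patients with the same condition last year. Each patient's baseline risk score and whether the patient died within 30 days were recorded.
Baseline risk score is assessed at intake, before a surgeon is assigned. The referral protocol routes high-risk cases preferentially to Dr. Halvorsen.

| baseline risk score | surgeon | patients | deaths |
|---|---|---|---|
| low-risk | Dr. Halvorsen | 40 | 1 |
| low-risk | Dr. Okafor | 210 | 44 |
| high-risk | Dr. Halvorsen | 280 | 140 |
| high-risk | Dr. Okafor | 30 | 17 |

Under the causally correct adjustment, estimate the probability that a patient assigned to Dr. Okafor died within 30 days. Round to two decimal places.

0.41

The stratified and pooled comparisons disagree (Dr. Halvorsen wins within each baseline risk score; Dr. Okafor wins overall), so the answer turns on the causal role of baseline risk score.
Baseline risk score is set before the surgeon has any effect — it is not caused by the surgeon — and it independently drives the outcome. That makes it a confounder, so the causal comparison is within baseline risk score levels.
Standardising Dr. Okafor to the population baseline risk score mix: 0.446·44/210 + 0.554·17/30 = 0.407.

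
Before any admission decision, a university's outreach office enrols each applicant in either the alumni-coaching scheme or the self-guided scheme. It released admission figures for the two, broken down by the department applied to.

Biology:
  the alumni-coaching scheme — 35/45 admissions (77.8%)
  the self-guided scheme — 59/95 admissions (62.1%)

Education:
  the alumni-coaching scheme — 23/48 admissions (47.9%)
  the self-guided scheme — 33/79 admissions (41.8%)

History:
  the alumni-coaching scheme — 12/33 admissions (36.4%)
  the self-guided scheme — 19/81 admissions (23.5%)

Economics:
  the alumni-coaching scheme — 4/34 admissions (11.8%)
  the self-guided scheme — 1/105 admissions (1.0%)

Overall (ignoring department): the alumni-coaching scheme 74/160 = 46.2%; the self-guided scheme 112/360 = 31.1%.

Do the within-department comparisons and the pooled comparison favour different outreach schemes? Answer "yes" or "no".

Within each department level (Biology 77.8% vs 62.1%; Education 47.9% vs 41.8%; History 36.4% vs 23.5%; Economics 11.8% vs 1.0%), the alumni-coaching scheme has the higher rate every time. Pooled: 46.2% vs 31.1% — the alumni-coaching scheme has the higher rate overall. They agree.

no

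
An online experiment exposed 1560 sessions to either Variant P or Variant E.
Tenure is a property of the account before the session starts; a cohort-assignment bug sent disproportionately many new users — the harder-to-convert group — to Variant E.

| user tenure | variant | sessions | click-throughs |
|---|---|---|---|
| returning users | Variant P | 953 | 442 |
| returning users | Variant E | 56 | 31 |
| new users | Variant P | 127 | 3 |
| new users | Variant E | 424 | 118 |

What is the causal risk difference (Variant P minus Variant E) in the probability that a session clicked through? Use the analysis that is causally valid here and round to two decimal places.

-0.15

User tenure differs across variants for reasons unrelated to any effect of the variant itself, and it separately predicts the outcome — a classic confounder. We must compare within user tenure levels.
Adjusting over the population distribution of user tenure: 0.647·(0.464−0.554) + 0.353·(0.024−0.278) = -0.148.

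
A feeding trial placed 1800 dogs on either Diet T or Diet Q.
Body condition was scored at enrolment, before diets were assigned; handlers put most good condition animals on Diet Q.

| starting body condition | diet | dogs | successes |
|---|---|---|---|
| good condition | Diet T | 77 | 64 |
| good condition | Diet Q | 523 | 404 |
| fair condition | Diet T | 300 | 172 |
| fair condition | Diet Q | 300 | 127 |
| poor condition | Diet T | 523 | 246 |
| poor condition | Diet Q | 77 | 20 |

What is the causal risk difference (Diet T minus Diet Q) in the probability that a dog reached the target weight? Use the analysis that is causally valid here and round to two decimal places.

+0.14

The starting body condition-specific comparison favours Diet T throughout, but the pooled figures favour Diet Q. The question is whether to condition on starting body condition.
Since starting body condition is a pre-existing factor (not a product of the diet) and it affects the outcome on its own, it is a confounder. The stratified rates, not the pooled rate, identify the causal effect.
Adjusting over the population distribution of starting body condition: 0.333·(0.831−0.772) + 0.333·(0.573−0.423) + 0.333·(0.470−0.260) = +0.140.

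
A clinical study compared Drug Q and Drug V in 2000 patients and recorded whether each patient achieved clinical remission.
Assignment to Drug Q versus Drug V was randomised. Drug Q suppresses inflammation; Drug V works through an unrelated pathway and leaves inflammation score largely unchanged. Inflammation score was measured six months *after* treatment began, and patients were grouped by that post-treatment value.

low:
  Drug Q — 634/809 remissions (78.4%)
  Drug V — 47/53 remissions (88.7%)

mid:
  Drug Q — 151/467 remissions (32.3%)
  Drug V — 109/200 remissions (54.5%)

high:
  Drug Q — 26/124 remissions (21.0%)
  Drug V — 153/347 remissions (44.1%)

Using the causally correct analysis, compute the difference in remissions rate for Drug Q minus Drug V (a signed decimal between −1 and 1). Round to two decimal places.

The inflammation score-specific comparison favours Drug V throughout, but the pooled figures favour Drug Q. The question is whether to condition on inflammation score.
Because the drug influences inflammation score, inflammation score is a post-treatment mediator, not a confounder. Stratifying on it would bias the estimate; the causal effect is the crude pooled difference.
The causal difference is the pooled difference: 0.579 − 0.515 = +0.064.

+0.06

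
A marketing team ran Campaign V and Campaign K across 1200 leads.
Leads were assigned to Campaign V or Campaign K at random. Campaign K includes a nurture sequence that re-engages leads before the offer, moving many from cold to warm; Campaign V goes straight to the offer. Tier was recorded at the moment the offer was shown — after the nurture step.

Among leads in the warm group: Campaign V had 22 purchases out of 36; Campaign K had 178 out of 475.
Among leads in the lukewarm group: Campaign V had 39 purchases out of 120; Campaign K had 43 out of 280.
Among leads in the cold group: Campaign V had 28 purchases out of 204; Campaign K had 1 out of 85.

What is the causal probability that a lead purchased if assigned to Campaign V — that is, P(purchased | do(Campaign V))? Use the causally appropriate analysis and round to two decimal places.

0.25

The engagement tier-specific comparison favours Campaign V throughout, but the pooled figures favour Campaign K. The question is whether to condition on engagement tier.
Stratifying would compare campaigns among leads the campaigns themselves sorted into engagement tier groups — a form of selection on an intermediate. The unconditioned pooled rates give the total causal effect.
So P(outcome | do(Campaign V)) is just the pooled rate for Campaign V: 89/360 = 0.247.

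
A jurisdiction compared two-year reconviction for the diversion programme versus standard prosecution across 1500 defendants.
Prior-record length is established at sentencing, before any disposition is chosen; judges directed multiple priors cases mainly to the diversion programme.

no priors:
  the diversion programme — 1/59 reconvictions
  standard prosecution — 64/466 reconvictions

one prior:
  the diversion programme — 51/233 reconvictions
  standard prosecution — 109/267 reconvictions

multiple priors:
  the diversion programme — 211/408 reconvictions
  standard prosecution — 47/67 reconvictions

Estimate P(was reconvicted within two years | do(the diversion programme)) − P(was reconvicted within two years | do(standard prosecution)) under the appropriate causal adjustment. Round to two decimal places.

-0.16

Here prior-record length is a common cause — it drives both which disposition a case falls under and the outcome. The crude comparison mixes populations; the stratum-specific rates are the causally relevant ones.
Adjusting over the population distribution of prior-record length: 0.350·(0.017−0.137) + 0.333·(0.219−0.408) + 0.317·(0.517−0.701) = -0.164.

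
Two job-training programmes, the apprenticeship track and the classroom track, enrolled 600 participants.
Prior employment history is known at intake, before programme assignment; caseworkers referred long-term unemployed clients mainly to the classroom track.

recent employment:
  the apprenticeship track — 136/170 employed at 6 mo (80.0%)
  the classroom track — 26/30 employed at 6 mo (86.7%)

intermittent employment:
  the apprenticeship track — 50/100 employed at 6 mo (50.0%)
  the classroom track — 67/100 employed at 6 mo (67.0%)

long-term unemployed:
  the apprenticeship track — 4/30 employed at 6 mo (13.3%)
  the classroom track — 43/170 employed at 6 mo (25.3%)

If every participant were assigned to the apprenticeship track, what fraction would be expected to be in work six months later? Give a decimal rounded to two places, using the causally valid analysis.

The stratified and pooled comparisons disagree (the classroom track wins within each prior employment history; the apprenticeship track wins overall), so the answer turns on the causal role of prior employment history.
The imbalance in prior employment history arose from how participants were allocated, not from anything the programme did; and prior employment history independently affects the outcome. The pooled gap is confounded — condition on prior employment history.
Standardising the apprenticeship track to the population prior employment history mix: 0.333·136/170 + 0.333·50/100 + 0.333·4/30 = 0.478.

0.48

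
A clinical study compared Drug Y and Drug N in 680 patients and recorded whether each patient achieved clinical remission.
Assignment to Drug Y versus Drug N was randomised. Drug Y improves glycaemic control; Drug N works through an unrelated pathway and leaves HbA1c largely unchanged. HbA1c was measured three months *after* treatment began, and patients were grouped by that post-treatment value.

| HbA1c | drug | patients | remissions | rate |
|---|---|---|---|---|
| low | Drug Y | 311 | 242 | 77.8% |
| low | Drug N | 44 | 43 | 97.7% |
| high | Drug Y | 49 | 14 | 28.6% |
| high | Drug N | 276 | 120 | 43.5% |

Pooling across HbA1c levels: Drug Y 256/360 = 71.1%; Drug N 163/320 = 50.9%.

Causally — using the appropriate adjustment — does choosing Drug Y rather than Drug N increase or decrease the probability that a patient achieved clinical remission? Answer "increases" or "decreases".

The HbA1c-specific comparison favours Drug N throughout, but the pooled figures favour Drug Y. The question is whether to condition on HbA1c.
HbA1c is downstream of the drug. One should not condition on a consequence of treatment, so the overall rates are the right comparison.
Pooled: Drug Y 71.1% vs Drug N 50.9%; Drug Y is higher overall.

increases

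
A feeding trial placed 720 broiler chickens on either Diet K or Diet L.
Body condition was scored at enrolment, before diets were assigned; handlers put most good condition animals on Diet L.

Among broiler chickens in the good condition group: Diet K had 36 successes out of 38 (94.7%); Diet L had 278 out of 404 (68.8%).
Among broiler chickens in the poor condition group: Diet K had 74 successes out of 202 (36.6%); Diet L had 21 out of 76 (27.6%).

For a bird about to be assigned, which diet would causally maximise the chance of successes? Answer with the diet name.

Starting body condition satisfies the back-door criterion: it is not a descendant of the diet, and it blocks the spurious path from diet to outcome. Adjusting for it (i.e., using the within-starting body condition rates) gives the causal effect.
Within each level — good condition: 94.7% vs 68.8%; poor condition: 36.6% vs 27.6% — Diet K is higher every time.

Diet K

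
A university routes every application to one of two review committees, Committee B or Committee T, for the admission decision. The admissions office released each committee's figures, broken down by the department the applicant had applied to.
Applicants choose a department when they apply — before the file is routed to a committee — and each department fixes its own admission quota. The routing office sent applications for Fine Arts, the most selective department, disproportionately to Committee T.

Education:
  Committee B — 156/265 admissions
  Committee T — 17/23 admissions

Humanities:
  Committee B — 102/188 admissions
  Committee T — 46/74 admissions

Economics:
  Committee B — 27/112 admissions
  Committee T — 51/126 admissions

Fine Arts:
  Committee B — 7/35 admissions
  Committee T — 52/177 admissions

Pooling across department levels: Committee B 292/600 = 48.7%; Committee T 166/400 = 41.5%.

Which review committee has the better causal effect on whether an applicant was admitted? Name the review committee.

Committee T is higher inside every department stratum but Committee B is higher in aggregate. Whether to stratify depends on how department relates to the review committee.
Nothing the review committee does changes department; the imbalance is an allocation artefact. With department also predicting the outcome, the pooled figure is confounded, and the within-stratum comparison is the causal one.
Within each level — Education: 58.9% vs 73.9%; Humanities: 54.3% vs 62.2%; Economics: 24.1% vs 40.5%; Fine Arts: 20.0% vs 29.4% — Committee T is higher every time.

Committee T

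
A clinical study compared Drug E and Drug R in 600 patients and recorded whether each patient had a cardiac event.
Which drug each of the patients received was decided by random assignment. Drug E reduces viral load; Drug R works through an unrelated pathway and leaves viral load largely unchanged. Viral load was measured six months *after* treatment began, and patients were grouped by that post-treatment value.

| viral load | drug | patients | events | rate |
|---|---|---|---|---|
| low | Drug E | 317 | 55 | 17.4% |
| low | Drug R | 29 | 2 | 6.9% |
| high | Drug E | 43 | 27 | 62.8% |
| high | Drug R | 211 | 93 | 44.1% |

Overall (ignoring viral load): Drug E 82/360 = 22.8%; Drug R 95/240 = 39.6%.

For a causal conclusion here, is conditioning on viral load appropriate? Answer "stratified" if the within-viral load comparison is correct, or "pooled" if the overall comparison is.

pooled

Stratifying would compare drugs among patients the drugs themselves sorted into viral load groups — a form of selection on an intermediate. The unconditioned pooled rates give the total causal effect.
Pooled: Drug E 22.8% vs Drug R 39.6%; Drug E is lower overall.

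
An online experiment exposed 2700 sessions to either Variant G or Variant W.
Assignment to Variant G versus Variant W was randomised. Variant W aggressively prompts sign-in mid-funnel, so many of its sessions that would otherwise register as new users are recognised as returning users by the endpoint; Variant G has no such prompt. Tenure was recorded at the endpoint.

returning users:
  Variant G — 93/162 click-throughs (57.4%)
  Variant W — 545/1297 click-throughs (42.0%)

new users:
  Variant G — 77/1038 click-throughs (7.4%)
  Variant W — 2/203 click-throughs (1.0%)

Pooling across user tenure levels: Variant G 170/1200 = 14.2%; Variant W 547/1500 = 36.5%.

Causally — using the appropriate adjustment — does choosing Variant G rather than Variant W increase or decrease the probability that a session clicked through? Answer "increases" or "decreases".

User tenure is downstream of the variant. One should not condition on a consequence of treatment, so the overall rates are the right comparison.
Pooled: Variant G 14.2% vs Variant W 36.5%; Variant W is higher overall.

decreases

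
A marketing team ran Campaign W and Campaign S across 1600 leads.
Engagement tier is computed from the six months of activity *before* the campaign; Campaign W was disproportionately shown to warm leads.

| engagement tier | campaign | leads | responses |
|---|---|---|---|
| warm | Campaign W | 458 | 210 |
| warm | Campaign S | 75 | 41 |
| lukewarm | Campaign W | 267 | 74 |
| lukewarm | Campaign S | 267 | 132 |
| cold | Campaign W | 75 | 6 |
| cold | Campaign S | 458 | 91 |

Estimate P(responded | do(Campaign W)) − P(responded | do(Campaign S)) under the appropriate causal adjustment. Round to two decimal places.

-0.14

The engagement tier-specific comparison favours Campaign S throughout, but the pooled figures favour Campaign W. The question is whether to condition on engagement tier.
Here engagement tier is a common cause — it drives both which campaign a case falls under and the outcome. The crude comparison mixes populations; the stratum-specific rates are the causally relevant ones.
Adjusting over the population distribution of engagement tier: 0.333·(0.459−0.547) + 0.334·(0.277−0.494) + 0.333·(0.080−0.199) = -0.141.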